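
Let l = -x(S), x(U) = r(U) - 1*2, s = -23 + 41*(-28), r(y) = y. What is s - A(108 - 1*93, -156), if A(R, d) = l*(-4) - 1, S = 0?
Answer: -1162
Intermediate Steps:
s = -1171 (s = -23 - 1148 = -1171)
x(U) = -2 + U (x(U) = U - 1*2 = U - 2 = -2 + U)
l = 2 (l = -(-2 + 0) = -1*(-2) = 2)
A(R, d) = -9 (A(R, d) = 2*(-4) - 1 = -8 - 1 = -9)
s - A(108 - 1*93, -156) = -1171 - 1*(-9) = -1171 + 9 = -1162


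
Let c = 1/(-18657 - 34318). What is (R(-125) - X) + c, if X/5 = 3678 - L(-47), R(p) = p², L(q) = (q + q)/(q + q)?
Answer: -146211001/52975 ≈ -2760.0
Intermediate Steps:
L(q) = 1 (L(q) = (2*q)/((2*q)) = (2*q)*(1/(2*q)) = 1)
X = 18385 (X = 5*(3678 - 1*1) = 5*(3678 - 1) = 5*3677 = 18385)
c = -1/52975 (c = 1/(-52975) = -1/52975 ≈ -1.8877e-5)
(R(-125) - X) + c = ((-125)² - 1*18385) - 1/52975 = (15625 - 18385) - 1/52975 = -2760 - 1/52975 = -146211001/52975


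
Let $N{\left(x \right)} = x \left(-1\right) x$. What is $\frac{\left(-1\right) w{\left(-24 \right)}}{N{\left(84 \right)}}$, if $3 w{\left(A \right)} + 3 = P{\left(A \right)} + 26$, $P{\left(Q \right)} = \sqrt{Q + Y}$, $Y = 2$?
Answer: $\frac{23}{21168} + \frac{i \sqrt{22}}{21168} \approx 0.0010865 + 0.00022158 i$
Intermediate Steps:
$P{\left(Q \right)} = \sqrt{2 + Q}$ ($P{\left(Q \right)} = \sqrt{Q + 2} = \sqrt{2 + Q}$)
$N{\left(x \right)} = - x^{2}$ ($N{\left(x \right)} = - x x = - x^{2}$)
$w{\left(A \right)} = \frac{23}{3} + \frac{\sqrt{2 + A}}{3}$ ($w{\left(A \right)} = -1 + \frac{\sqrt{2 + A} + 26}{3} = -1 + \frac{26 + \sqrt{2 + A}}{3} = -1 + \left(\frac{26}{3} + \frac{\sqrt{2 + A}}{3}\right) = \frac{23}{3} + \frac{\sqrt{2 + A}}{3}$)
$\frac{\left(-1\right) w{\left(-24 \right)}}{N{\left(84 \right)}} = \frac{\left(-1\right) \left(\frac{23}{3} + \frac{\sqrt{2 - 24}}{3}\right)}{\left(-1\right) 84^{2}} = \frac{\left(-1\right) \left(\frac{23}{3} + \frac{\sqrt{-22}}{3}\right)}{\left(-1\right) 7056} = \frac{\left(-1\right) \left(\frac{23}{3} + \frac{i \sqrt{22}}{3}\right)}{-7056} = - (\frac{23}{3} + \frac{i \sqrt{22}}{3}) \left(- \frac{1}{7056}\right) = \left(- \frac{23}{3} - \frac{i \sqrt{22}}{3}\right) \left(- \frac{1}{7056}\right) = \frac{23}{21168} + \frac{i \sqrt{22}}{21168}$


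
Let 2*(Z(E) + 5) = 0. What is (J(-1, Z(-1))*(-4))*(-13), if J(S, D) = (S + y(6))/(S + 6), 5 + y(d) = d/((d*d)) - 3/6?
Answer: -988/15 ≈ -65.867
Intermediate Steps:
y(d) = -11/2 + 1/d (y(d) = -5 + (d/((d*d)) - 3/6) = -5 + (d/(d**2) - 3*1/6) = -5 + (d/d**2 - 1/2) = -5 + (1/d - 1/2) = -5 + (-1/2 + 1/d) = -11/2 + 1/d)
Z(E) = -5 (Z(E) = -5 + (1/2)*0 = -5 + 0 = -5)
J(S, D) = (-16/3 + S)/(6 + S) (J(S, D) = (S + (-11/2 + 1/6))/(S + 6) = (S + (-11/2 + 1/6))/(6 + S) = (S - 16/3)/(6 + S) = (-16/3 + S)/(6 + S))
(J(-1, Z(-1))*(-4))*(-13) = (((-16/3 - 1)/(6 - 1))*(-4))*(-13) = ((-19/3/5)*(-4))*(-13) = (((1/5)*(-19/3))*(-4))*(-13) = -19/15*(-4)*(-13) = (76/15)*(-13) = -988/15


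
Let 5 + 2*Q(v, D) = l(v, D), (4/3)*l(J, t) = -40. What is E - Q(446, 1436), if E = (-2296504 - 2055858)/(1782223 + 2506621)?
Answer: 2525086/153173 ≈ 16.485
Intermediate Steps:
l(J, t) = -30 (l(J, t) = (¾)*(-40) = -30)
Q(v, D) = -35/2 (Q(v, D) = -5/2 + (½)*(-30) = -5/2 - 15 = -35/2)
E = -310883/306346 (E = -4352362/4288844 = -4352362*1/4288844 = -310883/306346 ≈ -1.0148)
E - Q(446, 1436) = -310883/306346 - 1*(-35/2) = -310883/306346 + 35/2 = 2525086/153173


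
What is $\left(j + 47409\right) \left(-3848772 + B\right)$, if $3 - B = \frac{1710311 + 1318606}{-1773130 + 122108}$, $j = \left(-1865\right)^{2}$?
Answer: $- \frac{11201643045605633817}{825511} \approx -1.3569 \cdot 10^{13}$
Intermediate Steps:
$j = 3478225$
$B = \frac{7981983}{1651022}$ ($B = 3 - \frac{1710311 + 1318606}{-1773130 + 122108} = 3 - \frac{3028917}{-1651022} = 3 - 3028917 \left(- \frac{1}{1651022}\right) = 3 - - \frac{3028917}{1651022} = 3 + \frac{3028917}{1651022} = \frac{7981983}{1651022} \approx 4.8346$)
$\left(j + 47409\right) \left(-3848772 + B\right) = \left(3478225 + 47409\right) \left(-3848772 + \frac{7981983}{1651022}\right) = 3525634 \left(- \frac{6354399263001}{1651022}\right) = - \frac{11201643045605633817}{825511}$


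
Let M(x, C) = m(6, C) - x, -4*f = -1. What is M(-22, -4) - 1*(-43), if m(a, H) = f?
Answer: 261/4 ≈ 65.250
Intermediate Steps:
f = ¼ (f = -¼*(-1) = ¼ ≈ 0.25000)
m(a, H) = ¼
M(x, C) = ¼ - x
M(-22, -4) - 1*(-43) = (¼ - 1*(-22)) - 1*(-43) = (¼ + 22) + 43 = 89/4 + 43 = 261/4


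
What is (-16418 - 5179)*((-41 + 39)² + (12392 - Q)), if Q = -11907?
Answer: -524871891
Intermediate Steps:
(-16418 - 5179)*((-41 + 39)² + (12392 - Q)) = (-16418 - 5179)*((-41 + 39)² + (12392 - 1*(-11907))) = -21597*((-2)² + (12392 + 11907)) = -21597*(4 + 24299) = -21597*24303 = -524871891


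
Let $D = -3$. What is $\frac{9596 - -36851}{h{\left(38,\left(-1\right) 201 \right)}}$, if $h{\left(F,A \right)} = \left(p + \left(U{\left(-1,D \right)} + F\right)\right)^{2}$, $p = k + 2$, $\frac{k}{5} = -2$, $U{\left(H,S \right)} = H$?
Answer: $\frac{46447}{841} \approx 55.228$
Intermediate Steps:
$k = -10$ ($k = 5 \left(-2\right) = -10$)
$p = -8$ ($p = -10 + 2 = -8$)
$h{\left(F,A \right)} = \left(-9 + F\right)^{2}$ ($h{\left(F,A \right)} = \left(-8 + \left(-1 + F\right)\right)^{2} = \left(-9 + F\right)^{2}$)
$\frac{9596 - -36851}{h{\left(38,\left(-1\right) 201 \right)}} = \frac{9596 - -36851}{\left(-9 + 38\right)^{2}} = \frac{9596 + 36851}{29^{2}} = \frac{46447}{841}$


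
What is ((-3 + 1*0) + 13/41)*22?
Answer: -2420/41 ≈ -59.024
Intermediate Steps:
((-3 + 1*0) + 13/41)*22 = ((-3 + 0) + 13*(1/41))*22 = (-3 + 13/41)*22 = -110/41*22 = -2420/41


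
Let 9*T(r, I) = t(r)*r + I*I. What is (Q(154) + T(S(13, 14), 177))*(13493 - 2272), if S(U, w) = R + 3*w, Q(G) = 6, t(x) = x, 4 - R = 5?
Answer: 371011144/9 ≈ 4.1223e+7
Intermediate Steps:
R = -1 (R = 4 - 1*5 = 4 - 5 = -1)
S(U, w) = -1 + 3*w
T(r, I) = I²/9 + r²/9 (T(r, I) = (r*r + I*I)/9 = (r² + I²)/9 = (I² + r²)/9 = I²/9 + r²/9)
(Q(154) + T(S(13, 14), 177))*(13493 - 2272) = (6 + ((⅑)*177² + (-1 + 3*14)²/9))*(13493 - 2272) = (6 + ((⅑)*31329 + (-1 + 42)²/9))*11221 = (6 + (3481 + (⅑)*41²))*11221 = (6 + (3481 + (⅑)*1681))*11221 = (6 + (3481 + 1681/9))*11221 = (6 + 33010/9)*11221 = (33064/9)*11221 = 371011144/9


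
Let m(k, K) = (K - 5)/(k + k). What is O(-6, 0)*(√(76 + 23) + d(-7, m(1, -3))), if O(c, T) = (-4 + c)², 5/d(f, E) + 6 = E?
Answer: -50 + 300*√11 ≈ 944.99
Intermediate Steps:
m(k, K) = (-5 + K)/(2*k) (m(k, K) = (-5 + K)/((2*k)) = (-5 + K)*(1/(2*k)) = (-5 + K)/(2*k))
d(f, E) = 5/(-6 + E)
O(-6, 0)*(√(76 + 23) + d(-7, m(1, -3))) = (-4 - 6)²*(√(76 + 23) + 5/(-6 + (½)*(-5 - 3)/1)) = (-10)²*(√99 + 5/(-6 + (½)*1*(-8))) = 100*(3*√11 + 5/(-6 - 4)) = 100*(3*√11 + 5/(-10)) = 100*(3*√11 + 5*(-⅒)) = 100*(3*√11 - ½) = 100*(-½ + 3*√11) = -50 + 300*√11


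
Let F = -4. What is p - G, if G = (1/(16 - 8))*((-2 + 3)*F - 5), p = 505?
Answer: 4049/8 ≈ 506.13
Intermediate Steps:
G = -9/8 (G = (1/(16 - 8))*((-2 + 3)*(-4) - 5) = (1/8)*(1*(-4) - 5) = (1*(⅛))*(-4 - 5) = (⅛)*(-9) = -9/8 ≈ -1.1250)
p - G = 505 - 1*(-9/8) = 505 + 9/8 = 4049/8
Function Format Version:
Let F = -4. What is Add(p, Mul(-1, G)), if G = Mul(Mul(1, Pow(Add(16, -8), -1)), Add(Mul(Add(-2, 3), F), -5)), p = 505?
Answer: Rational(4049, 8) ≈ 506.13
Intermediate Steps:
G = Rational(-9, 8) (G = Mul(Mul(1, Pow(Add(16, -8), -1)), Add(Mul(Add(-2, 3), -4), -5)) = Mul(Mul(1, Pow(8, -1)), Add(Mul(1, -4), -5)) = Mul(Mul(1, Rational(1, 8)), Add(-4, -5)) = Mul(Rational(1, 8), -9) = Rational(-9, 8) ≈ -1.1250)
Add(p, Mul(-1, G)) = Add(505, Mul(-1, Rational(-9, 8))) = Add(505, Rational(9, 8)) = Rational(4049, 8)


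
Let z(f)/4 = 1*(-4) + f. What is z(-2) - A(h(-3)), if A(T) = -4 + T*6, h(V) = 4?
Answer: -44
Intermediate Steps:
A(T) = -4 + 6*T
z(f) = -16 + 4*f (z(f) = 4*(1*(-4) + f) = 4*(-4 + f) = -16 + 4*f)
z(-2) - A(h(-3)) = (-16 + 4*(-2)) - (-4 + 6*4) = (-16 - 8) - (-4 + 24) = -24 - 1*20 = -24 - 20 = -44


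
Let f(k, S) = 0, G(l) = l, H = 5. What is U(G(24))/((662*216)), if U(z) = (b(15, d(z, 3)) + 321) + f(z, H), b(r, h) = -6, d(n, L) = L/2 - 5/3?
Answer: 35/15888 ≈ 0.0022029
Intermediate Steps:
d(n, L) = -5/3 + L/2 (d(n, L) = L*(1/2) - 5*1/3 = L/2 - 5/3 = -5/3 + L/2)
U(z) = 315 (U(z) = (-6 + 321) + 0 = 315 + 0 = 315)
U(G(24))/((662*216)) = 315/((662*216)) = 315/142992 = 315*(1/142992) = 35/15888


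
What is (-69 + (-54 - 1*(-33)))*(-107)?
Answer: 9630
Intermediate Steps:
(-69 + (-54 - 1*(-33)))*(-107) = (-69 + (-54 + 33))*(-107) = (-69 - 21)*(-107) = -90*(-107) = 9630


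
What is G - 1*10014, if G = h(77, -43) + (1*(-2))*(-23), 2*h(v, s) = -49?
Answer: -19985/2 ≈ -9992.5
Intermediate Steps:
h(v, s) = -49/2 (h(v, s) = (½)*(-49) = -49/2)
G = 43/2 (G = -49/2 + (1*(-2))*(-23) = -49/2 - 2*(-23) = -49/2 + 46 = 43/2 ≈ 21.500)
G - 1*10014 = 43/2 - 1*10014 = 43/2 - 10014 = -19985/2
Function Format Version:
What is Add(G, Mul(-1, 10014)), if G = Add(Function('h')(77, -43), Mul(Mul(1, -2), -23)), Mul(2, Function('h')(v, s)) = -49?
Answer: Rational(-19985, 2) ≈ -9992.5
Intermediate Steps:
Function('h')(v, s) = Rational(-49, 2) (Function('h')(v, s) = Mul(Rational(1, 2), -49) = Rational(-49, 2))
G = Rational(43, 2) (G = Add(Rational(-49, 2), Mul(Mul(1, -2), -23)) = Add(Rational(-49, 2), Mul(-2, -23)) = Add(Rational(-49, 2), 46) = Rational(43, 2) ≈ 21.500)
Add(G, Mul(-1, 10014)) = Add(Rational(43, 2), Mul(-1, 10014)) = Add(Rational(43, 2), -10014) = Rational(-19985, 2)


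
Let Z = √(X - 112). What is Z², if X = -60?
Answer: -172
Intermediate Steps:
Z = 2*I*√43 (Z = √(-60 - 112) = √(-172) = 2*I*√43 ≈ 13.115*I)
Z² = (2*I*√43)² = -172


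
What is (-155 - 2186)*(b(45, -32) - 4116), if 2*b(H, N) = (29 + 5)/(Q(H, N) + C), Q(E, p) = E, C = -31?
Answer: 134857987/14 ≈ 9.6327e+6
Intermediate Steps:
b(H, N) = 17/(-31 + H) (b(H, N) = ((29 + 5)/(H - 31))/2 = (34/(-31 + H))/2 = 17/(-31 + H))
(-155 - 2186)*(b(45, -32) - 4116) = (-155 - 2186)*(17/(-31 + 45) - 4116) = -2341*(17/14 - 4116) = -2341*(-57607/14) = 134857987/14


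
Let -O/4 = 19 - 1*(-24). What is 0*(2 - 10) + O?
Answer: -172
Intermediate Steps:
O = -172 (O = -4*(19 - 1*(-24)) = -4*(19 + 24) = -4*43 = -172)
0*(2 - 10) + O = 0*(2 - 10) - 172 = 0*(-8) - 172 = 0 - 172 = -172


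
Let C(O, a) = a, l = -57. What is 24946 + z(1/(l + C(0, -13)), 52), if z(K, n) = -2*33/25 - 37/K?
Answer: 688334/25 ≈ 27533.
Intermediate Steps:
z(K, n) = -66/25 - 37/K (z(K, n) = -66*1/25 - 37/K = -66/25 - 37/K)
24946 + z(1/(l + C(0, -13)), 52) = 24946 + (-66/25 - 37/(1/(-57 - 13))) = 24946 + (-66/25 - 37/(1/(-70))) = 24946 + (-66/25 - 37/(-1/70)) = 24946 + (-66/25 - 37*(-70)) = 24946 + (-66/25 + 2590) = 24946 + 64684/25 = 688334/25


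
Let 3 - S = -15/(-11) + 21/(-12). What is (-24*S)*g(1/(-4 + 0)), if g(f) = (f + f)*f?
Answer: -447/44 ≈ -10.159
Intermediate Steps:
S = 149/44 (S = 3 - (-15/(-11) + 21/(-12)) = 3 - (-15*(-1/11) + 21*(-1/12)) = 3 - (15/11 - 7/4) = 3 - 1*(-17/44) = 3 + 17/44 = 149/44 ≈ 3.3864)
g(f) = 2*f**2 (g(f) = (2*f)*f = 2*f**2)
(-24*S)*g(1/(-4 + 0)) = (-24*149/44)*(2*(1/(-4 + 0))**2) = -1788*(1/(-4))**2/11 = -1788*(-1/4)**2/11 = -1788/(11*16) = -894/11*1/8 = -447/44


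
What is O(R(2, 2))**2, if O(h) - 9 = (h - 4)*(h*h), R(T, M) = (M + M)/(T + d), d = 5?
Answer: 7306209/117649 ≈ 62.102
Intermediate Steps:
R(T, M) = 2*M/(5 + T) (R(T, M) = (M + M)/(T + 5) = (2*M)/(5 + T) = 2*M/(5 + T))
O(h) = 9 + h**2*(-4 + h) (O(h) = 9 + (h - 4)*(h*h) = 9 + (-4 + h)*h**2 = 9 + h**2*(-4 + h))
O(R(2, 2))**2 = (9 + (2*2/(5 + 2))**3 - 4*16/(5 + 2)**2)**2 = (9 + (2*2/7)**3 - 4*(2*2/7)**2)**2 = (9 + (2*2*(1/7))**3 - 4*(2*2*(1/7))**2)**2 = (9 + (4/7)**3 - 4*(4/7)**2)**2 = (9 + 64/343 - 4*16/49)**2 = (9 + 64/343 - 64/49)**2 = (2703/343)**2 = 7306209/117649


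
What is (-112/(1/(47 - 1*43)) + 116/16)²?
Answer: 3108169/16 ≈ 1.9426e+5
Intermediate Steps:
(-112/(1/(47 - 1*43)) + 116/16)² = (-112/(1/(47 - 43)) + 116*(1/16))² = (-112/(1/4) + 29/4)² = (-112/¼ + 29/4)² = (-112*4 + 29/4)² = (-448 + 29/4)² = (-1763/4)² = 3108169/16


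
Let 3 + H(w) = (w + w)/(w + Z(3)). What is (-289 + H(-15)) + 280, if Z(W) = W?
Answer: -19/2 ≈ -9.5000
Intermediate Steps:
H(w) = -3 + 2*w/(3 + w) (H(w) = -3 + (w + w)/(w + 3) = -3 + (2*w)/(3 + w) = -3 + 2*w/(3 + w))
(-289 + H(-15)) + 280 = (-289 + (-9 - 1*(-15))/(3 - 15)) + 280 = (-289 + (-9 + 15)/(-12)) + 280 = (-289 - 1/12*6) + 280 = (-289 - 1/2) + 280 = -579/2 + 280 = -19/2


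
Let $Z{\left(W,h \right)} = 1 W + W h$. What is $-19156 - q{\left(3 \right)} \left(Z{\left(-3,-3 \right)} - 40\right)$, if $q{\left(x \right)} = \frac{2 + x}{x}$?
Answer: $- \frac{57298}{3} \approx -19099.0$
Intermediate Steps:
$q{\left(x \right)} = \frac{2 + x}{x}$
$Z{\left(W,h \right)} = W + W h$
$-19156 - q{\left(3 \right)} \left(Z{\left(-3,-3 \right)} - 40\right) = -19156 - \frac{2 + 3}{3} \left(- 3 \left(1 - 3\right) - 40\right) = -19156 - \frac{1}{3} \cdot 5 \left(\left(-3\right) \left(-2\right) - 40\right) = -19156 - \frac{5 \left(6 - 40\right)}{3} = -19156 - \frac{5}{3} \left(-34\right) = -19156 - - \frac{170}{3} = -19156 + \frac{170}{3} = - \frac{57298}{3}$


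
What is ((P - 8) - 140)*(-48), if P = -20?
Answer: 8064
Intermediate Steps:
((P - 8) - 140)*(-48) = ((-20 - 8) - 140)*(-48) = (-28 - 140)*(-48) = -168*(-48) = 8064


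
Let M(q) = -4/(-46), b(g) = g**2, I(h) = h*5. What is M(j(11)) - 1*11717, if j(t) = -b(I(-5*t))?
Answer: -269489/23 ≈ -11717.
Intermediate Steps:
I(h) = 5*h
j(t) = -625*t**2 (j(t) = -(5*(-5*t))**2 = -(-25*t)**2 = -625*t**2)
M(q) = 2/23 (M(q) = -4*(-1/46) = 2/23)
M(j(11)) - 1*11717 = 2/23 - 1*11717 = 2/23 - 11717 = -269489/23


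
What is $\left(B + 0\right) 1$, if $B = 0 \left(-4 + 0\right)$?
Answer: $0$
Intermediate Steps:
$B = 0$ ($B = 0 \left(-4\right) = 0$)
$\left(B + 0\right) 1 = \left(0 + 0\right) 1 = 0 \cdot 1 = 0$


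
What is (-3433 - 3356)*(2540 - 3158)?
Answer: 4195602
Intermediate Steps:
(-3433 - 3356)*(2540 - 3158) = -6789*(-618) = 4195602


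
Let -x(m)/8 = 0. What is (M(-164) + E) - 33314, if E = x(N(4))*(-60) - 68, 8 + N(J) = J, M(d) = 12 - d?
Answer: -33206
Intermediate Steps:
N(J) = -8 + J
x(m) = 0 (x(m) = -8*0 = 0)
E = -68 (E = 0*(-60) - 68 = 0 - 68 = -68)
(M(-164) + E) - 33314 = ((12 - 1*(-164)) - 68) - 33314 = ((12 + 164) - 68) - 33314 = (176 - 68) - 33314 = 108 - 33314 = -33206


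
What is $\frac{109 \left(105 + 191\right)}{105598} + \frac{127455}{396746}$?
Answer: $\frac{354859541}{566156542} \approx 0.62679$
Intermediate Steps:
$\frac{109 \left(105 + 191\right)}{105598} + \frac{127455}{396746} = 109 \cdot 296 \cdot \frac{1}{105598} + 127455 \cdot \frac{1}{396746} = 32264 \cdot \frac{1}{105598} + \frac{127455}{396746} = \frac{436}{1427} + \frac{127455}{396746} = \frac{354859541}{566156542}$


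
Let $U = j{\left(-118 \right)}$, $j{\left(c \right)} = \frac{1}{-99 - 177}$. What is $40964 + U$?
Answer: $\frac{11306063}{276} \approx 40964.0$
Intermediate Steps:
$j{\left(c \right)} = - \frac{1}{276}$ ($j{\left(c \right)} = \frac{1}{-276} = - \frac{1}{276}$)
$U = - \frac{1}{276} \approx -0.0036232$
$40964 + U = 40964 - \frac{1}{276} = \frac{11306063}{276}$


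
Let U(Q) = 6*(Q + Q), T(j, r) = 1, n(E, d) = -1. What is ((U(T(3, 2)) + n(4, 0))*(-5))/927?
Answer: -55/927 ≈ -0.059331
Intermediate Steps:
U(Q) = 12*Q (U(Q) = 6*(2*Q) = 12*Q)
((U(T(3, 2)) + n(4, 0))*(-5))/927 = ((12*1 - 1)*(-5))/927 = ((12 - 1)*(-5))*(1/927) = (11*(-5))*(1/927) = -55*1/927 = -55/927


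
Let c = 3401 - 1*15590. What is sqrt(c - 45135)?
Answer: 2*I*sqrt(14331) ≈ 239.42*I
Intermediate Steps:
c = -12189 (c = 3401 - 15590 = -12189)
sqrt(c - 45135) = sqrt(-12189 - 45135) = sqrt(-57324) = 2*I*sqrt(14331)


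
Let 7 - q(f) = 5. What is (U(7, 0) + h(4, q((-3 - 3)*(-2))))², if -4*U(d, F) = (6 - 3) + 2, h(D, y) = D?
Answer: 121/16 ≈ 7.5625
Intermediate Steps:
q(f) = 2 (q(f) = 7 - 1*5 = 7 - 5 = 2)
U(d, F) = -5/4 (U(d, F) = -((6 - 3) + 2)/4 = -(3 + 2)/4 = -¼*5 = -5/4)
(U(7, 0) + h(4, q((-3 - 3)*(-2))))² = (-5/4 + 4)² = (11/4)² = 121/16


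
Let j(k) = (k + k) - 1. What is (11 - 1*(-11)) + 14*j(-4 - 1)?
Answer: -132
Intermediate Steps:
j(k) = -1 + 2*k (j(k) = 2*k - 1 = -1 + 2*k)
(11 - 1*(-11)) + 14*j(-4 - 1) = (11 - 1*(-11)) + 14*(-1 + 2*(-4 - 1)) = (11 + 11) + 14*(-1 + 2*(-5)) = 22 + 14*(-1 - 10) = 22 + 14*(-11) = 22 - 154 = -132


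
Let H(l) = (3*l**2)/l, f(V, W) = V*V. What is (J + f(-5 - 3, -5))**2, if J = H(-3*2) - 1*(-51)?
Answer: 9409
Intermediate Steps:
f(V, W) = V**2
H(l) = 3*l
J = 33 (J = 3*(-3*2) - 1*(-51) = 3*(-6) + 51 = -18 + 51 = 33)
(J + f(-5 - 3, -5))**2 = (33 + (-5 - 3)**2)**2 = (33 + (-8)**2)**2 = (33 + 64)**2 = 97**2 = 9409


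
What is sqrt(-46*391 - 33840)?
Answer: I*sqrt(51826) ≈ 227.65*I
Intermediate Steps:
sqrt(-46*391 - 33840) = sqrt(-17986 - 33840) = sqrt(-51826) = I*sqrt(51826)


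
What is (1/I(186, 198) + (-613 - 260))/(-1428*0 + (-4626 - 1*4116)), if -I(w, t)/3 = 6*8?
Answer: 125713/1258848 ≈ 0.099864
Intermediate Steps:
I(w, t) = -144 (I(w, t) = -18*8 = -3*48 = -144)
(1/I(186, 198) + (-613 - 260))/(-1428*0 + (-4626 - 1*4116)) = (1/(-144) + (-613 - 260))/(-1428*0 + (-4626 - 1*4116)) = (-1/144 - 873)/(-204*0 + (-4626 - 4116)) = -125713/(144*(0 - 8742)) = -125713/144/(-8742) = -125713/144*(-1/8742) = 125713/1258848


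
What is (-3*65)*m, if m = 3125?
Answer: -609375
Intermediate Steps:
(-3*65)*m = -3*65*3125 = -195*3125 = -609375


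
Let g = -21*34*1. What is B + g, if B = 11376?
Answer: 10662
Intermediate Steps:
g = -714 (g = -714*1 = -714)
B + g = 11376 - 714 = 10662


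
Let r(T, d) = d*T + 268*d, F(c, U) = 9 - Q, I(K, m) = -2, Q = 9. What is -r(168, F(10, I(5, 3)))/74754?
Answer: 0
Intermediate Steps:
F(c, U) = 0 (F(c, U) = 9 - 1*9 = 9 - 9 = 0)
r(T, d) = 268*d + T*d (r(T, d) = T*d + 268*d = 268*d + T*d)
-r(168, F(10, I(5, 3)))/74754 = -0*(268 + 168)/74754 = -0*436/74754 = -0/74754 = -1*0 = 0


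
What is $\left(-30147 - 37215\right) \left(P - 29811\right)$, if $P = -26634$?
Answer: $3802248090$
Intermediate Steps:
$\left(-30147 - 37215\right) \left(P - 29811\right) = \left(-30147 - 37215\right) \left(-26634 - 29811\right) = \left(-67362\right) \left(-56445\right) = 3802248090$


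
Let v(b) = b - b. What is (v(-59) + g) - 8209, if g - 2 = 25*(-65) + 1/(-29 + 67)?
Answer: -373615/38 ≈ -9832.0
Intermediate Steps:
v(b) = 0
g = -61673/38 (g = 2 + (25*(-65) + 1/(-29 + 67)) = 2 + (-1625 + 1/38) = 2 - 61749/38 = -61673/38 ≈ -1623.0)
(v(-59) + g) - 8209 = (0 - 61673/38) - 8209 = -61673/38 - 8209 = -373615/38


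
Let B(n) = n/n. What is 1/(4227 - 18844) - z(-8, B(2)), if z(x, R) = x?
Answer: 116935/14617 ≈ 7.9999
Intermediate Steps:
B(n) = 1
1/(4227 - 18844) - z(-8, B(2)) = 1/(4227 - 18844) - 1*(-8) = 1/(-14617) + 8 = -1/14617 + 8 = 116935/14617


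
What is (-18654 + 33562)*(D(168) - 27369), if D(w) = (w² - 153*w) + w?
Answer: -367944348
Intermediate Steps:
D(w) = w² - 152*w
(-18654 + 33562)*(D(168) - 27369) = (-18654 + 33562)*(168*(-152 + 168) - 27369) = 14908*(168*16 - 27369) = 14908*(2688 - 27369) = 14908*(-24681) = -367944348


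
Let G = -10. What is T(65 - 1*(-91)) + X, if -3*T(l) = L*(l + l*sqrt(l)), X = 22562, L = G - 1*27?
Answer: 24486 + 3848*sqrt(39) ≈ 48517.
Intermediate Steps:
L = -37 (L = -10 - 1*27 = -10 - 27 = -37)
T(l) = 37*l/3 + 37*l**(3/2)/3 (T(l) = -(-37)*(l + l*sqrt(l))/3 = -(-37)*(l + l**(3/2))/3 = -(-37*l - 37*l**(3/2))/3 = 37*l/3 + 37*l**(3/2)/3)
T(65 - 1*(-91)) + X = (37*(65 - 1*(-91))/3 + 37*(65 - 1*(-91))**(3/2)/3) + 22562 = (37*(65 + 91)/3 + 37*(65 + 91)**(3/2)/3) + 22562 = ((37/3)*156 + 37*156**(3/2)/3) + 22562 = (1924 + 37*(312*sqrt(39))/3) + 22562 = (1924 + 3848*sqrt(39)) + 22562 = 24486 + 3848*sqrt(39)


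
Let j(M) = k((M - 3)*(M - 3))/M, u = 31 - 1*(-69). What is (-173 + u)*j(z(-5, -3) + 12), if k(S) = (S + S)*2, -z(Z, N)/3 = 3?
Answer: 0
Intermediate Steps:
z(Z, N) = -9 (z(Z, N) = -3*3 = -9)
k(S) = 4*S (k(S) = (2*S)*2 = 4*S)
u = 100 (u = 31 + 69 = 100)
j(M) = 4*(-3 + M)²/M (j(M) = (4*((M - 3)*(M - 3)))/M = (4*((-3 + M)*(-3 + M)))/M = (4*(-3 + M)²)/M = 4*(-3 + M)²/M)
(-173 + u)*j(z(-5, -3) + 12) = (-173 + 100)*(4*(-3 + (-9 + 12))²/(-9 + 12)) = -292*(-3 + 3)²/3 = -292*0²/3 = -292*0/3 = -73*0 = 0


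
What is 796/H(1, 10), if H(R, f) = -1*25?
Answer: -796/25 ≈ -31.840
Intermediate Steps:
H(R, f) = -25
796/H(1, 10) = 796/(-25) = -1/25*796 = -796/25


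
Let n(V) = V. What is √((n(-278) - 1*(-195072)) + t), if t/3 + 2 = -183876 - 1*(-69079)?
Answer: I*√149603 ≈ 386.79*I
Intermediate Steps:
t = -344397 (t = -6 + 3*(-183876 - 1*(-69079)) = -6 + 3*(-183876 + 69079) = -6 + 3*(-114797) = -6 - 344391 = -344397)
√((n(-278) - 1*(-195072)) + t) = √((-278 - 1*(-195072)) - 344397) = √((-278 + 195072) - 344397) = √(194794 - 344397) = √(-149603) = I*√149603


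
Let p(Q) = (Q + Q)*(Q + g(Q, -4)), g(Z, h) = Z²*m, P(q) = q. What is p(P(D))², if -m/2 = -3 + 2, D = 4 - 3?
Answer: 36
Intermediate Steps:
D = 1
m = 2 (m = -2*(-3 + 2) = -2*(-1) = 2)
g(Z, h) = 2*Z² (g(Z, h) = Z²*2 = 2*Z²)
p(Q) = 2*Q*(Q + 2*Q²) (p(Q) = (Q + Q)*(Q + 2*Q²) = (2*Q)*(Q + 2*Q²) = 2*Q*(Q + 2*Q²))
p(P(D))² = (1²*(2 + 4*1))² = (1*(2 + 4))² = (1*6)² = 6² = 36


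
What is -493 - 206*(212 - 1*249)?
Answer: 7129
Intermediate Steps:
-493 - 206*(212 - 1*249) = -493 - 206*(212 - 249) = -493 - 206*(-37) = -493 + 7622 = 7129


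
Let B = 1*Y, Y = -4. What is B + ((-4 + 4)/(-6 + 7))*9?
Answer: -4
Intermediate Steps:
B = -4 (B = 1*(-4) = -4)
B + ((-4 + 4)/(-6 + 7))*9 = -4 + ((-4 + 4)/(-6 + 7))*9 = -4 + (0/1)*9 = -4 + (0*1)*9 = -4 + 0*9 = -4 + 0 = -4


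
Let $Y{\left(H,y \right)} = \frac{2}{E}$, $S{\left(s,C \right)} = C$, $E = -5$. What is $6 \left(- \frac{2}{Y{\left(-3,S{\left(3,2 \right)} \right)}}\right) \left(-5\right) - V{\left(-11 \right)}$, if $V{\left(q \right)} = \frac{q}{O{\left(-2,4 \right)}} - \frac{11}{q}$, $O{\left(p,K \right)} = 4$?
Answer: $- \frac{593}{4} \approx -148.25$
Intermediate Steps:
$Y{\left(H,y \right)} = - \frac{2}{5}$ ($Y{\left(H,y \right)} = \frac{2}{-5} = 2 \left(- \frac{1}{5}\right) = - \frac{2}{5}$)
$V{\left(q \right)} = - \frac{11}{q} + \frac{q}{4}$ ($V{\left(q \right)} = \frac{q}{4} - \frac{11}{q} = - \frac{11}{q} + \frac{q}{4}$)
$6 \left(- \frac{2}{Y{\left(-3,S{\left(3,2 \right)} \right)}}\right) \left(-5\right) - V{\left(-11 \right)} = 6 \left(- \frac{2}{- \frac{2}{5}}\right) \left(-5\right) - \left(- \frac{11}{-11} + \frac{1}{4} \left(-11\right)\right) = 6 \left(\left(-2\right) \left(- \frac{5}{2}\right)\right) \left(-5\right) - \left(\left(-11\right) \left(- \frac{1}{11}\right) - \frac{11}{4}\right) = 6 \cdot 5 \left(-5\right) - \left(1 - \frac{11}{4}\right) = 30 \left(-5\right) - - \frac{7}{4} = -150 + \frac{7}{4} = - \frac{593}{4}$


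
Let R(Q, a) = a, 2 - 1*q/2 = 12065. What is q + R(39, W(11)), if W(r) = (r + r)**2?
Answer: -23642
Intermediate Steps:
q = -24126 (q = 4 - 2*12065 = 4 - 24130 = -24126)
W(r) = 4*r**2 (W(r) = (2*r)**2 = 4*r**2)
q + R(39, W(11)) = -24126 + 4*11**2 = -24126 + 4*121 = -24126 + 484 = -23642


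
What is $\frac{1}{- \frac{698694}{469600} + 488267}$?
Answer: $\frac{234800}{114644742253} \approx 2.0481 \cdot 10^{-6}$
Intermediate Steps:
$\frac{1}{- \frac{698694}{469600} + 488267} = \frac{1}{\left(-698694\right) \frac{1}{469600} + 488267} = \frac{1}{- \frac{349347}{234800} + 488267} = \frac{1}{\frac{114644742253}{234800}} = \frac{234800}{114644742253}$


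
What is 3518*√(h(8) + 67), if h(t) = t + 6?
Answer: 31662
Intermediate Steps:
h(t) = 6 + t
3518*√(h(8) + 67) = 3518*√((6 + 8) + 67) = 3518*√(14 + 67) = 3518*√81 = 3518*9 = 31662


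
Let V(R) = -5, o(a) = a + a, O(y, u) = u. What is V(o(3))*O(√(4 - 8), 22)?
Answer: -110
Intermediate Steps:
o(a) = 2*a
V(o(3))*O(√(4 - 8), 22) = -5*22 = -110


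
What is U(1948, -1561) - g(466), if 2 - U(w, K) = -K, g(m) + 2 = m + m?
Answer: -2489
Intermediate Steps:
g(m) = -2 + 2*m (g(m) = -2 + (m + m) = -2 + 2*m)
U(w, K) = 2 + K (U(w, K) = 2 - (-1)*K = 2 + K)
U(1948, -1561) - g(466) = (2 - 1561) - (-2 + 2*466) = -1559 - (-2 + 932) = -1559 - 1*930 = -1559 - 930 = -2489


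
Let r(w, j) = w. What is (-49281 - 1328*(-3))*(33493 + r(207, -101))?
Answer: -1526508900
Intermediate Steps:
(-49281 - 1328*(-3))*(33493 + r(207, -101)) = (-49281 - 1328*(-3))*(33493 + 207) = (-49281 + 3984)*33700 = -45297*33700 = -1526508900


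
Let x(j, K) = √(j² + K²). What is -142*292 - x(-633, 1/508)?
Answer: -41464 - √103403406097/508 ≈ -42097.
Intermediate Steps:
x(j, K) = √(K² + j²)
-142*292 - x(-633, 1/508) = -142*292 - √((1/508)² + (-633)²) = -41464 - √((1/508)² + 400689) = -41464 - √(1/258064 + 400689) = -41464 - √(103403406097/258064) = -41464 - √103403406097/508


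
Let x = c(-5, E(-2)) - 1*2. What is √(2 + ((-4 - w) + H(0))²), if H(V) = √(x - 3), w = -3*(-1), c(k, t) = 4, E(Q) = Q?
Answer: √(50 - 14*I) ≈ 7.1387 - 0.98057*I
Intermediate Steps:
x = 2 (x = 4 - 1*2 = 4 - 2 = 2)
w = 3
H(V) = I (H(V) = √(2 - 3) = √(-1) = I)
√(2 + ((-4 - w) + H(0))²) = √(2 + ((-4 - 1*3) + I)²) = √(2 + ((-4 - 3) + I)²) = √(2 + (-7 + I)²)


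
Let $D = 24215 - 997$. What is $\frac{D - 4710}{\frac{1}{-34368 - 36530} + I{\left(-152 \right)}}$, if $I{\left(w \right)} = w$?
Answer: $- \frac{1312180184}{10776497} \approx -121.76$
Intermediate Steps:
$D = 23218$ ($D = 24215 - 997 = 23218$)
$\frac{D - 4710}{\frac{1}{-34368 - 36530} + I{\left(-152 \right)}} = \frac{23218 - 4710}{\frac{1}{-34368 - 36530} - 152} = \frac{18508}{\frac{1}{-70898} - 152} = \frac{18508}{- \frac{1}{70898} - 152} = \frac{18508}{- \frac{10776497}{70898}} = 18508 \left(- \frac{70898}{10776497}\right) = - \frac{1312180184}{10776497}$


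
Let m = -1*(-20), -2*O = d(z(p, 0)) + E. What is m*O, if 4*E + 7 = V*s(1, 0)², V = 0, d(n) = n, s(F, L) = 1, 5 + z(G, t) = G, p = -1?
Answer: 155/2 ≈ 77.500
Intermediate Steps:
z(G, t) = -5 + G
E = -7/4 (E = -7/4 + (0*1²)/4 = -7/4 + (0*1)/4 = -7/4 + (¼)*0 = -7/4 + 0 = -7/4 ≈ -1.7500)
O = 31/8 (O = -((-5 - 1) - 7/4)/2 = -(-6 - 7/4)/2 = -½*(-31/4) = 31/8 ≈ 3.8750)
m = 20
m*O = 20*(31/8) = 155/2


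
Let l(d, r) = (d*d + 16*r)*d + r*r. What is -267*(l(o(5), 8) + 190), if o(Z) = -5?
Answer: 136437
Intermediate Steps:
l(d, r) = r**2 + d*(d**2 + 16*r) (l(d, r) = (d**2 + 16*r)*d + r**2 = d*(d**2 + 16*r) + r**2 = r**2 + d*(d**2 + 16*r))
-267*(l(o(5), 8) + 190) = -267*(((-5)**3 + 8**2 + 16*(-5)*8) + 190) = -267*((-125 + 64 - 640) + 190) = -267*(-701 + 190) = -267*(-511) = 136437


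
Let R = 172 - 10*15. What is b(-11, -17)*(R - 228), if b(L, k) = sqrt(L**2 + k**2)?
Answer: -206*sqrt(410) ≈ -4171.2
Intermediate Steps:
R = 22 (R = 172 - 150 = 22)
b(-11, -17)*(R - 228) = sqrt((-11)**2 + (-17)**2)*(22 - 228) = sqrt(121 + 289)*(-206) = sqrt(410)*(-206) = -206*sqrt(410)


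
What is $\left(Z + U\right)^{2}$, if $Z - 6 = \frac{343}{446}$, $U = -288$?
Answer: $\frac{15732434041}{198916} \approx 79091.0$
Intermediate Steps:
$Z = \frac{3019}{446}$ ($Z = 6 + \frac{343}{446} = \frac{3019}{446} \approx 6.7691$)
$\left(Z + U\right)^{2} = \left(\frac{3019}{446} - 288\right)^{2} = \left(- \frac{125429}{446}\right)^{2} = \frac{15732434041}{198916}$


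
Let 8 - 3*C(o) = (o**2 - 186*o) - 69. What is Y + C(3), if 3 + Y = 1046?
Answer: 3755/3 ≈ 1251.7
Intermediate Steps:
Y = 1043 (Y = -3 + 1046 = 1043)
C(o) = 77/3 + 62*o - o**2/3 (C(o) = 8/3 - ((o**2 - 186*o) - 69)/3 = 8/3 - (-69 + o**2 - 186*o)/3 = 8/3 + (23 + 62*o - o**2/3) = 77/3 + 62*o - o**2/3)
Y + C(3) = 1043 + (77/3 + 62*3 - 1/3*3**2) = 1043 + (77/3 + 186 - 1/3*9) = 1043 + (77/3 + 186 - 3) = 1043 + 626/3 = 3755/3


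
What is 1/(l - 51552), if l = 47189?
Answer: -1/4363 ≈ -0.00022920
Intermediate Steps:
1/(l - 51552) = 1/(47189 - 51552) = 1/(-4363) = -1/4363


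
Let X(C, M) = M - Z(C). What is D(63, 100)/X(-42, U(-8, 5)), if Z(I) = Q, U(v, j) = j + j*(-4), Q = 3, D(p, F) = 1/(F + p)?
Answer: -1/2934 ≈ -0.00034083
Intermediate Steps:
U(v, j) = -3*j (U(v, j) = j - 4*j = -3*j)
Z(I) = 3
X(C, M) = -3 + M (X(C, M) = M - 1*3 = M - 3 = -3 + M)
D(63, 100)/X(-42, U(-8, 5)) = 1/((100 + 63)*(-3 - 3*5)) = 1/(163*(-3 - 15)) = (1/163)/(-18) = (1/163)*(-1/18) = -1/2934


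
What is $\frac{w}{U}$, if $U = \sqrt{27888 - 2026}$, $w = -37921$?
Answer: $- \frac{37921 \sqrt{25862}}{25862} \approx -235.8$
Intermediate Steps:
$U = \sqrt{25862} \approx 160.82$
$\frac{w}{U} = - \frac{37921}{\sqrt{25862}} = - 37921 \frac{\sqrt{25862}}{25862} = - \frac{37921 \sqrt{25862}}{25862}$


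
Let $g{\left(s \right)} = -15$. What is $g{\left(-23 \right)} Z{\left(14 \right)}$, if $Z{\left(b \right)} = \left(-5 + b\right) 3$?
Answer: $-405$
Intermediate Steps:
$Z{\left(b \right)} = -15 + 3 b$
$g{\left(-23 \right)} Z{\left(14 \right)} = - 15 \left(-15 + 3 \cdot 14\right) = - 15 \left(-15 + 42\right) = \left(-15\right) 27 = -405$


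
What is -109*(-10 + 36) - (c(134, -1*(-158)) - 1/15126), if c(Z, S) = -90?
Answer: -41505743/15126 ≈ -2744.0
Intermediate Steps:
-109*(-10 + 36) - (c(134, -1*(-158)) - 1/15126) = -109*(-10 + 36) - (-90 - 1/15126) = -109*26 - (-90 - 1*1/15126) = -2834 - (-90 - 1/15126) = -2834 - 1*(-1361341/15126) = -2834 + 1361341/15126 = -41505743/15126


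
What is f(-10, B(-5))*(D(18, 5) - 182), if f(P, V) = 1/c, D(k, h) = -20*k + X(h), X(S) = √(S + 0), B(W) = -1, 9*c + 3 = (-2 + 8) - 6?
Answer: 1626 - 3*√5 ≈ 1619.3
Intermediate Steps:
c = -⅓ (c = -⅓ + ((-2 + 8) - 6)/9 = -⅓ + (6 - 6)/9 = -⅓ + (⅑)*0 = -⅓ + 0 = -⅓ ≈ -0.33333)
X(S) = √S
D(k, h) = √h - 20*k (D(k, h) = -20*k + √h = √h - 20*k)
f(P, V) = -3 (f(P, V) = 1/(-⅓) = -3)
f(-10, B(-5))*(D(18, 5) - 182) = -3*((√5 - 20*18) - 182) = -3*((√5 - 360) - 182) = -3*((-360 + √5) - 182) = -3*(-542 + √5) = 1626 - 3*√5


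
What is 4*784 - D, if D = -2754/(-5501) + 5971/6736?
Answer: 116152254681/37054736 ≈ 3134.6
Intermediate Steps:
D = 51397415/37054736 (D = -2754*(-1/5501) + 5971*(1/6736) = 2754/5501 + 5971/6736 = 51397415/37054736 ≈ 1.3871)
4*784 - D = 4*784 - 1*51397415/37054736 = 3136 - 51397415/37054736 = 116152254681/37054736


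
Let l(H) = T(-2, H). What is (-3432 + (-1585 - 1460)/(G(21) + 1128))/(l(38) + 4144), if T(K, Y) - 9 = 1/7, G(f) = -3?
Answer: -1803221/2180400 ≈ -0.82701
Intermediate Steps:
T(K, Y) = 64/7 (T(K, Y) = 9 + 1/7 = 64/7)
l(H) = 64/7
(-3432 + (-1585 - 1460)/(G(21) + 1128))/(l(38) + 4144) = (-3432 + (-1585 - 1460)/(-3 + 1128))/(64/7 + 4144) = (-3432 - 3045/1125)/(29072/7) = (-3432 - 3045*1/1125)*(7/29072) = (-3432 - 203/75)*(7/29072) = -257603/75*7/29072 = -1803221/2180400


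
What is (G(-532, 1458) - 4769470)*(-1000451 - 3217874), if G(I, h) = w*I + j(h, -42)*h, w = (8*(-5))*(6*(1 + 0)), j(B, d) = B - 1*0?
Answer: 10613415376450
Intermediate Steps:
j(B, d) = B (j(B, d) = B + 0 = B)
w = -240 ≈ -240.00
G(I, h) = h² - 240*I (G(I, h) = -240*I + h*h = -240*I + h² = h² - 240*I)
(G(-532, 1458) - 4769470)*(-1000451 - 3217874) = ((1458² - 240*(-532)) - 4769470)*(-1000451 - 3217874) = ((2125764 + 127680) - 4769470)*(-4218325) = (2253444 - 4769470)*(-4218325) = -2516026*(-4218325) = 10613415376450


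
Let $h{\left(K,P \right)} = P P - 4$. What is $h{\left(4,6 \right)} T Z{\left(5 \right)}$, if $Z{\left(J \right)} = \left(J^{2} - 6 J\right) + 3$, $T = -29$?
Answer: $1856$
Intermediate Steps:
$Z{\left(J \right)} = 3 + J^{2} - 6 J$
$h{\left(K,P \right)} = -4 + P^{2}$ ($h{\left(K,P \right)} = P^{2} - 4 = -4 + P^{2}$)
$h{\left(4,6 \right)} T Z{\left(5 \right)} = \left(-4 + 6^{2}\right) \left(-29\right) \left(3 + 5^{2} - 30\right) = \left(-4 + 36\right) \left(-29\right) \left(3 + 25 - 30\right) = 32 \left(-29\right) \left(-2\right) = \left(-928\right) \left(-2\right) = 1856$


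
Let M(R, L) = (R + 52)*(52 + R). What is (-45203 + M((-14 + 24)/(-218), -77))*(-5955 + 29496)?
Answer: -11887905417234/11881 ≈ -1.0006e+9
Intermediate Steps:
M(R, L) = (52 + R)² (M(R, L) = (52 + R)*(52 + R) = (52 + R)²)
(-45203 + M((-14 + 24)/(-218), -77))*(-5955 + 29496) = (-45203 + (52 + (-14 + 24)/(-218))²)*(-5955 + 29496) = (-45203 + (52 + 10*(-1/218))²)*23541 = (-45203 + (52 - 5/109)²)*23541 = (-45203 + (5663/109)²)*23541 = (-45203 + 32069569/11881)*23541 = -504987274/11881*23541 = -11887905417234/11881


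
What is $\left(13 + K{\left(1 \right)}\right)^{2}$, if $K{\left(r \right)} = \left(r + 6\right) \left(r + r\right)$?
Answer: $729$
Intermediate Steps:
$K{\left(r \right)} = 2 r \left(6 + r\right)$ ($K{\left(r \right)} = \left(6 + r\right) 2 r = 2 r \left(6 + r\right)$)
$\left(13 + K{\left(1 \right)}\right)^{2} = \left(13 + 2 \cdot 1 \left(6 + 1\right)\right)^{2} = \left(13 + 2 \cdot 1 \cdot 7\right)^{2} = \left(13 + 14\right)^{2} = 27^{2} = 729$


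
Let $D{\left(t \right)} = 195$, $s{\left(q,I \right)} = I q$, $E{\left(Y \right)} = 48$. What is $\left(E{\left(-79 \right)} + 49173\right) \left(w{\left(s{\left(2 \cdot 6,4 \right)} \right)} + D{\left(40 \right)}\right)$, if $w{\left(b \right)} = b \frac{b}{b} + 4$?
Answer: $12157587$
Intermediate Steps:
$w{\left(b \right)} = 4 + b$ ($w{\left(b \right)} = b 1 + 4 = b + 4 = 4 + b$)
$\left(E{\left(-79 \right)} + 49173\right) \left(w{\left(s{\left(2 \cdot 6,4 \right)} \right)} + D{\left(40 \right)}\right) = \left(48 + 49173\right) \left(\left(4 + 4 \cdot 2 \cdot 6\right) + 195\right) = 49221 \left(\left(4 + 4 \cdot 12\right) + 195\right) = 49221 \left(\left(4 + 48\right) + 195\right) = 49221 \left(52 + 195\right) = 49221 \cdot 247 = 12157587$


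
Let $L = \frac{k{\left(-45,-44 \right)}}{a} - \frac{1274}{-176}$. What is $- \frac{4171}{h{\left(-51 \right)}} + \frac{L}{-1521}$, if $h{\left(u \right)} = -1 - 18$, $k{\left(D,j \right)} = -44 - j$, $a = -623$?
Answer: $\frac{42943685}{195624} \approx 219.52$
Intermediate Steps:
$h{\left(u \right)} = -19$ ($h{\left(u \right)} = -1 - 18 = -19$)
$L = \frac{637}{88}$ ($L = \frac{-44 - -44}{-623} - \frac{1274}{-176} = \left(-44 + 44\right) \left(- \frac{1}{623}\right) - - \frac{637}{88} = 0 \left(- \frac{1}{623}\right) + \frac{637}{88} = 0 + \frac{637}{88} = \frac{637}{88} \approx 7.2386$)
$- \frac{4171}{h{\left(-51 \right)}} + \frac{L}{-1521} = - \frac{4171}{-19} + \frac{637}{88 \left(-1521\right)} = \left(-4171\right) \left(- \frac{1}{19}\right) + \frac{637}{88} \left(- \frac{1}{1521}\right) = \frac{4171}{19} - \frac{49}{10296} = \frac{42943685}{195624}$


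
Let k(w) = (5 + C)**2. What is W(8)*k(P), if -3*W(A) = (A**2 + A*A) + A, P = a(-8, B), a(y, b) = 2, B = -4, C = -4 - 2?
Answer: -136/3 ≈ -45.333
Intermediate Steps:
C = -6
P = 2
W(A) = -2*A**2/3 - A/3 (W(A) = -((A**2 + A*A) + A)/3 = -((A**2 + A**2) + A)/3 = -(2*A**2 + A)/3 = -(A + 2*A**2)/3 = -2*A**2/3 - A/3)
k(w) = 1 (k(w) = (5 - 6)**2 = (-1)**2 = 1)
W(8)*k(P) = -1/3*8*(1 + 2*8)*1 = -1/3*8*(1 + 16)*1 = -1/3*8*17*1 = -136/3*1 = -136/3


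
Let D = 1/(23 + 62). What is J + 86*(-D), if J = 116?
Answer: 9774/85 ≈ 114.99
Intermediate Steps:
D = 1/85 ≈ 0.011765
J + 86*(-D) = 116 + 86*(-1*1/85) = 116 + 86*(-1/85) = 116 - 86/85 = 9774/85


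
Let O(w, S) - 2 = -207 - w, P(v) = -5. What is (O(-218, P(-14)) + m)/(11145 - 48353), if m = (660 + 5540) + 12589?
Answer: -9401/18604 ≈ -0.50532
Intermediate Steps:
m = 18789 (m = 6200 + 12589 = 18789)
O(w, S) = -205 - w (O(w, S) = 2 + (-207 - w) = -205 - w)
(O(-218, P(-14)) + m)/(11145 - 48353) = ((-205 - 1*(-218)) + 18789)/(11145 - 48353) = ((-205 + 218) + 18789)/(-37208) = (13 + 18789)*(-1/37208) = 18802*(-1/37208) = -9401/18604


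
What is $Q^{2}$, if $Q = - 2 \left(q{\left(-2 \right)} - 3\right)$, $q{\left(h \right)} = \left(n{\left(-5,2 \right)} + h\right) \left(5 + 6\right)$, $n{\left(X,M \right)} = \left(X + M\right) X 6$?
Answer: $3724900$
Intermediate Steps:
$n{\left(X,M \right)} = 6 X \left(M + X\right)$ ($n{\left(X,M \right)} = \left(M + X\right) X 6 = X \left(M + X\right) 6 = 6 X \left(M + X\right)$)
$q{\left(h \right)} = 990 + 11 h$ ($q{\left(h \right)} = \left(6 \left(-5\right) \left(2 - 5\right) + h\right) \left(5 + 6\right) = \left(6 \left(-5\right) \left(-3\right) + h\right) 11 = \left(90 + h\right) 11 = 990 + 11 h$)
$Q = -1930$ ($Q = - 2 \left(\left(990 + 11 \left(-2\right)\right) - 3\right) = - 2 \left(\left(990 - 22\right) - 3\right) = - 2 \left(968 - 3\right) = \left(-2\right) 965 = -1930$)
$Q^{2} = \left(-1930\right)^{2} = 3724900$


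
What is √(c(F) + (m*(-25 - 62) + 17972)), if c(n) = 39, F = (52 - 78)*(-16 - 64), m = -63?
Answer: 2*√5873 ≈ 153.27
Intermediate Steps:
F = 2080 (F = -26*(-80) = 2080)
√(c(F) + (m*(-25 - 62) + 17972)) = √(39 + (-63*(-25 - 62) + 17972)) = √(39 + (-63*(-87) + 17972)) = √(39 + (5481 + 17972)) = √(39 + 23453) = √23492 = 2*√5873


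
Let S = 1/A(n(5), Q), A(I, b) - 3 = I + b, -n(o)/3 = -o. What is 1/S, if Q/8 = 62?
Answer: 514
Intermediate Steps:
Q = 496 (Q = 8*62 = 496)
n(o) = 3*o (n(o) = -(-3)*o = 3*o)
A(I, b) = 3 + I + b (A(I, b) = 3 + (I + b) = 3 + I + b)
S = 1/514 (S = 1/(3 + 3*5 + 496) = 1/(3 + 15 + 496) = 1/514 ≈ 0.0019455)
1/S = 1/(1/514) = 514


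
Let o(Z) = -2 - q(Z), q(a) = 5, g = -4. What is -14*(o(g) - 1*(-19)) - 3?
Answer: -171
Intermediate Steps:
o(Z) = -7 (o(Z) = -2 - 1*5 = -2 - 5 = -7)
-14*(o(g) - 1*(-19)) - 3 = -14*(-7 - 1*(-19)) - 3 = -14*(-7 + 19) - 3 = -14*12 - 3 = -168 - 3 = -171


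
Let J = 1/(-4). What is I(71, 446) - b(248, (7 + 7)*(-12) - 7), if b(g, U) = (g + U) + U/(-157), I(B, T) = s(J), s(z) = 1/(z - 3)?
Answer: -151896/2041 ≈ -74.422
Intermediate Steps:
J = -¼ ≈ -0.25000
s(z) = 1/(-3 + z)
I(B, T) = -4/13 (I(B, T) = 1/(-3 - ¼) = 1/(-13/4) = -4/13)
b(g, U) = g + 156*U/157 (b(g, U) = (U + g) + U*(-1/157) = (U + g) - U/157 = g + 156*U/157)
I(71, 446) - b(248, (7 + 7)*(-12) - 7) = -4/13 - (248 + 156*((7 + 7)*(-12) - 7)/157) = -4/13 - (248 + 156*(14*(-12) - 7)/157) = -4/13 - (248 + 156*(-168 - 7)/157) = -4/13 - (248 + (156/157)*(-175)) = -4/13 - (248 - 27300/157) = -4/13 - 1*11636/157 = -4/13 - 11636/157 = -151896/2041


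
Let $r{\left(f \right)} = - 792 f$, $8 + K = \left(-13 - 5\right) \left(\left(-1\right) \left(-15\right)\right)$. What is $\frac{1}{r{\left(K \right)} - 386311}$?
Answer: $- \frac{1}{166135} \approx -6.0192 \cdot 10^{-6}$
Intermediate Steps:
$K = -278$ ($K = -8 + \left(-13 - 5\right) \left(\left(-1\right) \left(-15\right)\right) = -8 - 270 = -278$)
$\frac{1}{r{\left(K \right)} - 386311} = \frac{1}{\left(-792\right) \left(-278\right) - 386311} = \frac{1}{220176 - 386311} = \frac{1}{-166135} = - \frac{1}{166135}$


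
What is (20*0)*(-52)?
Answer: 0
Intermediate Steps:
(20*0)*(-52) = 0*(-52) = 0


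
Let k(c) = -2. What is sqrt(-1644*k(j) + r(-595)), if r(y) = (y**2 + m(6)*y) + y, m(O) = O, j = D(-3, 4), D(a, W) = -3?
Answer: 2*sqrt(88287) ≈ 594.26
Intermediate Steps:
j = -3
r(y) = y**2 + 7*y (r(y) = (y**2 + 6*y) + y = y**2 + 7*y)
sqrt(-1644*k(j) + r(-595)) = sqrt(-1644*(-2) - 595*(7 - 595)) = sqrt(3288 - 595*(-588)) = sqrt(3288 + 349860) = sqrt(353148) = 2*sqrt(88287)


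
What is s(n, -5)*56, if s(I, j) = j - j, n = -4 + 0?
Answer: 0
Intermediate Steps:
n = -4
s(I, j) = 0
s(n, -5)*56 = 0*56 = 0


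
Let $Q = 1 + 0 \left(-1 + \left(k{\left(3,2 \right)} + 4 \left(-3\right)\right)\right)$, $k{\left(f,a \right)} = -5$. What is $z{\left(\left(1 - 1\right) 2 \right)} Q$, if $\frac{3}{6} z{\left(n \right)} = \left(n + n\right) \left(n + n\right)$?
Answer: $0$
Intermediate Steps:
$z{\left(n \right)} = 8 n^{2}$ ($z{\left(n \right)} = 2 \left(n + n\right) \left(n + n\right) = 2 \cdot 2 n 2 n = 2 \cdot 4 n^{2} = 8 n^{2}$)
$Q = 1$ ($Q = 1 + 0 \left(-1 + \left(-5 + 4 \left(-3\right)\right)\right) = 1 + 0 \left(-1 - 17\right) = 1 + 0 \left(-18\right) = 1 + 0 = 1$)
$z{\left(\left(1 - 1\right) 2 \right)} Q = 8 \left(\left(1 - 1\right) 2\right)^{2} \cdot 1 = 8 \left(0 \cdot 2\right)^{2} \cdot 1 = 8 \cdot 0^{2} \cdot 1 = 8 \cdot 0 \cdot 1 = 0 \cdot 1 = 0$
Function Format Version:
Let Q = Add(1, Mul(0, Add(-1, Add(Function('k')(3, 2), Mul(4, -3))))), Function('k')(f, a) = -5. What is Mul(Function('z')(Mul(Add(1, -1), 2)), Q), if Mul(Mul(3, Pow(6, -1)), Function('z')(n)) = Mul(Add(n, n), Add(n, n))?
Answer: 0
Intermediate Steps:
Function('z')(n) = Mul(8, Pow(n, 2)) (Function('z')(n) = Mul(2, Mul(Add(n, n), Add(n, n))) = Mul(2, Mul(Mul(2, n), Mul(2, n))) = Mul(2, Mul(4, Pow(n, 2))) = Mul(8, Pow(n, 2)))
Q = 1 (Q = Add(1, Mul(0, Add(-1, Add(-5, Mul(4, -3))))) = Add(1, Mul(0, Add(-1, Add(-5, -12)))) = Add(1, Mul(0, Add(-1, -17))) = Add(1, Mul(0, -18)) = Add(1, 0) = 1)
Mul(Function('z')(Mul(Add(1, -1), 2)), Q) = Mul(Mul(8, Pow(Mul(Add(1, -1), 2), 2)), 1) = Mul(Mul(8, Pow(Mul(0, 2), 2)), 1) = Mul(Mul(8, Pow(0, 2)), 1) = Mul(Mul(8, 0), 1) = Mul(0, 1) = 0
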